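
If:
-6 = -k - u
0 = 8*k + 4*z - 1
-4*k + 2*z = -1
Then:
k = 3/16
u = 93/16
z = -1/8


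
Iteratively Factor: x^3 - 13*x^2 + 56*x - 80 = (x - 5)*(x^2 - 8*x + 16) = (x - 5)*(x - 4)*(x - 4)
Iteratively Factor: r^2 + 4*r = (r)*(r + 4)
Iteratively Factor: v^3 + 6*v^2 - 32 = (v - 2)*(v^2 + 8*v + 16) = (v - 2)*(v + 4)*(v + 4)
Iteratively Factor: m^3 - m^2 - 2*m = (m - 2)*(m^2 + m) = (m - 2)*(m + 1)*(m)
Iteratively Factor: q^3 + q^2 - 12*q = (q + 4)*(q^2 - 3*q) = q*(q + 4)*(q - 3)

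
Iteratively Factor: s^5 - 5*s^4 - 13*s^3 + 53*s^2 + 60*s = (s)*(s^4 - 5*s^3 - 13*s^2 + 53*s + 60) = s*(s - 4)*(s^3 - s^2 - 17*s - 15) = s*(s - 5)*(s - 4)*(s^2 + 4*s + 3) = s*(s - 5)*(s - 4)*(s + 1)*(s + 3)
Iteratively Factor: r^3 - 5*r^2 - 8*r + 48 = (r + 3)*(r^2 - 8*r + 16) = (r - 4)*(r + 3)*(r - 4)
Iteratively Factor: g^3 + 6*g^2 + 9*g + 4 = (g + 1)*(g^2 + 5*g + 4) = (g + 1)*(g + 4)*(g + 1)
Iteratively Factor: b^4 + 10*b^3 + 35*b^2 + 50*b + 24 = (b + 2)*(b^3 + 8*b^2 + 19*b + 12) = (b + 2)*(b + 3)*(b^2 + 5*b + 4) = (b + 1)*(b + 2)*(b + 3)*(b + 4)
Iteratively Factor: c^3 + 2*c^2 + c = (c + 1)*(c^2 + c) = c*(c + 1)*(c + 1)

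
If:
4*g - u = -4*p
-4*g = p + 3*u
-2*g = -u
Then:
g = 0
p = 0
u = 0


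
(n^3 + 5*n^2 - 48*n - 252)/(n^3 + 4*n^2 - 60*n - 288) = (n - 7)/(n - 8)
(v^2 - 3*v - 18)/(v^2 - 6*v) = (v + 3)/v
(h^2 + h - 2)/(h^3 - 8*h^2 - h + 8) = (h + 2)/(h^2 - 7*h - 8)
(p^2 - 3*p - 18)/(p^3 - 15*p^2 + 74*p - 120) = (p + 3)/(p^2 - 9*p + 20)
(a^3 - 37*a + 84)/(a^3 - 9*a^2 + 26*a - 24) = (a + 7)/(a - 2)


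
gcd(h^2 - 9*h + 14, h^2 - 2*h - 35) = h - 7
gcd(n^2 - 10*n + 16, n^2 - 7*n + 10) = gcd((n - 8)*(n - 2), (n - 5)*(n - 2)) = n - 2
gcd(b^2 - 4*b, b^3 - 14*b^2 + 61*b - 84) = b - 4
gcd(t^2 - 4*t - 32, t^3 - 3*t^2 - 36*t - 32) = t^2 - 4*t - 32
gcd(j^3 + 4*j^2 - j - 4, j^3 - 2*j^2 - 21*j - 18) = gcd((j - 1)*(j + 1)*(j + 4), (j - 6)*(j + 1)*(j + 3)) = j + 1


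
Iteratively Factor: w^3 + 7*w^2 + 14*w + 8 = (w + 2)*(w^2 + 5*w + 4) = (w + 2)*(w + 4)*(w + 1)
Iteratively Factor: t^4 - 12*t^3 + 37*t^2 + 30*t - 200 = (t - 5)*(t^3 - 7*t^2 + 2*t + 40) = (t - 5)*(t - 4)*(t^2 - 3*t - 10) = (t - 5)*(t - 4)*(t + 2)*(t - 5)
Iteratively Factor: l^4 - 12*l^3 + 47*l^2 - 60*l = (l - 5)*(l^3 - 7*l^2 + 12*l) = l*(l - 5)*(l^2 - 7*l + 12) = l*(l - 5)*(l - 3)*(l - 4)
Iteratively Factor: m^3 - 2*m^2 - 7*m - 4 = (m + 1)*(m^2 - 3*m - 4) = (m - 4)*(m + 1)*(m + 1)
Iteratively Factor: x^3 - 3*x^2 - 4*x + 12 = (x - 3)*(x^2 - 4) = (x - 3)*(x + 2)*(x - 2)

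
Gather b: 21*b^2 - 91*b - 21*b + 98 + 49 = 21*b^2 - 112*b + 147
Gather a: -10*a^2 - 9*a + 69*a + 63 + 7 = -10*a^2 + 60*a + 70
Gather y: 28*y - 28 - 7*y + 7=21*y - 21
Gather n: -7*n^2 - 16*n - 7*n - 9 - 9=-7*n^2 - 23*n - 18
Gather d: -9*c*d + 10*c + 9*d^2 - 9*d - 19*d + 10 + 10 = 10*c + 9*d^2 + d*(-9*c - 28) + 20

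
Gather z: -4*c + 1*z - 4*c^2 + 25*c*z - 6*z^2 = -4*c^2 - 4*c - 6*z^2 + z*(25*c + 1)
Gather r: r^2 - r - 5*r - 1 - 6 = r^2 - 6*r - 7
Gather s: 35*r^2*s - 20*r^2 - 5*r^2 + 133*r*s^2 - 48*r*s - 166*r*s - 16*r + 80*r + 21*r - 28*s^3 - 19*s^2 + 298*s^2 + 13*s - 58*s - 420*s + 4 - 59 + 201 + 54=-25*r^2 + 85*r - 28*s^3 + s^2*(133*r + 279) + s*(35*r^2 - 214*r - 465) + 200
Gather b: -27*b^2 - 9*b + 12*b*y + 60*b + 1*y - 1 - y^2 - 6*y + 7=-27*b^2 + b*(12*y + 51) - y^2 - 5*y + 6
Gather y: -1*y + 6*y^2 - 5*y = 6*y^2 - 6*y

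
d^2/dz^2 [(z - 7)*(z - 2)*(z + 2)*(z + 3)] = 12*z^2 - 24*z - 50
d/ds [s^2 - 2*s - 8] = 2*s - 2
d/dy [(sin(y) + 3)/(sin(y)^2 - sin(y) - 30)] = (-6*sin(y) + cos(y)^2 - 28)*cos(y)/(sin(y) + cos(y)^2 + 29)^2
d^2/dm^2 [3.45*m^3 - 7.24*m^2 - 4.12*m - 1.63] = 20.7*m - 14.48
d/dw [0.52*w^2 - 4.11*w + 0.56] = 1.04*w - 4.11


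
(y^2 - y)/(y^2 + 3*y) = (y - 1)/(y + 3)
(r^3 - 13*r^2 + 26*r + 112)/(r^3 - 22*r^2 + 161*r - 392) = (r + 2)/(r - 7)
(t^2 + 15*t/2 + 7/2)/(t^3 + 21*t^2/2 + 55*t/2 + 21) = (2*t + 1)/(2*t^2 + 7*t + 6)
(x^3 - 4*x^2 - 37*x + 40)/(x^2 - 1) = (x^2 - 3*x - 40)/(x + 1)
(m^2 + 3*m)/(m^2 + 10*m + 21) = m/(m + 7)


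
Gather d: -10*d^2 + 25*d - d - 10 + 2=-10*d^2 + 24*d - 8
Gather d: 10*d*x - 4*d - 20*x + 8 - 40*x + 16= d*(10*x - 4) - 60*x + 24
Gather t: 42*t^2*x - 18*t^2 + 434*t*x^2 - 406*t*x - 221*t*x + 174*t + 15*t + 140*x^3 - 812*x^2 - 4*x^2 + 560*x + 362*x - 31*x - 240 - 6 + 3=t^2*(42*x - 18) + t*(434*x^2 - 627*x + 189) + 140*x^3 - 816*x^2 + 891*x - 243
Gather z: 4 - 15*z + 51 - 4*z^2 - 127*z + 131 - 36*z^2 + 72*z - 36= -40*z^2 - 70*z + 150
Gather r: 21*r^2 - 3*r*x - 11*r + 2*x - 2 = 21*r^2 + r*(-3*x - 11) + 2*x - 2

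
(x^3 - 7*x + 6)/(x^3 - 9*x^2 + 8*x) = (x^2 + x - 6)/(x*(x - 8))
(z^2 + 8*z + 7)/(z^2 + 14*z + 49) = (z + 1)/(z + 7)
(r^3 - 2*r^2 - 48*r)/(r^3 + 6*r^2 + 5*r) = (r^2 - 2*r - 48)/(r^2 + 6*r + 5)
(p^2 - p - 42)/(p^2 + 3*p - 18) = (p - 7)/(p - 3)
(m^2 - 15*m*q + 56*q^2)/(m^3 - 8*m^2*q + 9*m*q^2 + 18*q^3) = (m^2 - 15*m*q + 56*q^2)/(m^3 - 8*m^2*q + 9*m*q^2 + 18*q^3)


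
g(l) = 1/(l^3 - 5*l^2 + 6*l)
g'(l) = (-3*l^2 + 10*l - 6)/(l^3 - 5*l^2 + 6*l)^2 = (-3*l^2 + 10*l - 6)/(l^2*(l^2 - 5*l + 6)^2)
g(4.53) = 0.06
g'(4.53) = -0.07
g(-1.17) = -0.06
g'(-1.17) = -0.09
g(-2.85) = -0.01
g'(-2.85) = -0.01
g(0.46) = 0.56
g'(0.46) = -0.63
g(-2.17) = -0.02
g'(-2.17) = -0.02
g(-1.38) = -0.05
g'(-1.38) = -0.06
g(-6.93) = -0.00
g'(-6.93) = -0.00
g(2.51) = -1.59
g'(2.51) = 0.51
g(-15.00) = 0.00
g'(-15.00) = 0.00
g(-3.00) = -0.01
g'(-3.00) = -0.00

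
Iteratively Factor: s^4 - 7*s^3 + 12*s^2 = (s)*(s^3 - 7*s^2 + 12*s) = s*(s - 3)*(s^2 - 4*s) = s^2*(s - 3)*(s - 4)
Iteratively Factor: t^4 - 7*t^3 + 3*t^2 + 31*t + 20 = (t - 5)*(t^3 - 2*t^2 - 7*t - 4) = (t - 5)*(t - 4)*(t^2 + 2*t + 1) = (t - 5)*(t - 4)*(t + 1)*(t + 1)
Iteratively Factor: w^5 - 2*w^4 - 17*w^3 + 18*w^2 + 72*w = (w + 2)*(w^4 - 4*w^3 - 9*w^2 + 36*w) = (w - 3)*(w + 2)*(w^3 - w^2 - 12*w) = (w - 4)*(w - 3)*(w + 2)*(w^2 + 3*w) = w*(w - 4)*(w - 3)*(w + 2)*(w + 3)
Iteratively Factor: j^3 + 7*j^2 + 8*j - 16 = (j + 4)*(j^2 + 3*j - 4) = (j + 4)^2*(j - 1)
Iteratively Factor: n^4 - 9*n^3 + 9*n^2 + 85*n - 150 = (n - 5)*(n^3 - 4*n^2 - 11*n + 30) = (n - 5)^2*(n^2 + n - 6) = (n - 5)^2*(n + 3)*(n - 2)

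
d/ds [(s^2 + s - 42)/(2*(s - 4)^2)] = (80 - 9*s)/(2*(s^3 - 12*s^2 + 48*s - 64))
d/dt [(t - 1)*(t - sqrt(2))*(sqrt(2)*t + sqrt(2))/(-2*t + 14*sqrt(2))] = (-sqrt(2)*t^3 + 22*t^2 - 14*sqrt(2)*t - 6)/(t^2 - 14*sqrt(2)*t + 98)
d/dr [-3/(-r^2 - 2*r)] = 6*(-r - 1)/(r^2*(r + 2)^2)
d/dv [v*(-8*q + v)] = -8*q + 2*v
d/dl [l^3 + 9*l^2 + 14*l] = 3*l^2 + 18*l + 14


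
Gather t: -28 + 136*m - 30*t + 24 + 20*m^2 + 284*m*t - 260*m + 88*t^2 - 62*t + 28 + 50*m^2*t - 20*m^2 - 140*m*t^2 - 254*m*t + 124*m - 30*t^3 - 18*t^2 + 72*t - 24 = -30*t^3 + t^2*(70 - 140*m) + t*(50*m^2 + 30*m - 20)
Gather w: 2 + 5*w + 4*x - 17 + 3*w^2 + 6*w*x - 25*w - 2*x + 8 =3*w^2 + w*(6*x - 20) + 2*x - 7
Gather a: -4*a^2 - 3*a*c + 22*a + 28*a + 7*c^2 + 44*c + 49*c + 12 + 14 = -4*a^2 + a*(50 - 3*c) + 7*c^2 + 93*c + 26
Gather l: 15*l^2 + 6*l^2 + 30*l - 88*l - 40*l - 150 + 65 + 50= 21*l^2 - 98*l - 35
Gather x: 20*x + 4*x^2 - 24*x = 4*x^2 - 4*x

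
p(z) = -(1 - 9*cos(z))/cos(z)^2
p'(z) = -2*(1 - 9*cos(z))*sin(z)/cos(z)^3 - 9*sin(z)/cos(z)^2 = (9*cos(z) - 2)*sin(z)/cos(z)^3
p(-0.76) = 10.51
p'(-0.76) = -8.18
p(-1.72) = -105.80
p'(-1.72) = -1004.88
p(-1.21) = 17.47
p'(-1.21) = -25.03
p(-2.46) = -13.25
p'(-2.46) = -12.09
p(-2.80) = -10.68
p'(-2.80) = -4.20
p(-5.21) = 14.47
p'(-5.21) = 18.55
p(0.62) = 9.55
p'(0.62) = 5.74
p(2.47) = -13.13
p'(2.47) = 11.73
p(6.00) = 8.29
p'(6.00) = -2.10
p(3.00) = -10.11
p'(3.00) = 1.59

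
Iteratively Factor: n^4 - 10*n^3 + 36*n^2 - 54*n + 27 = (n - 1)*(n^3 - 9*n^2 + 27*n - 27) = (n - 3)*(n - 1)*(n^2 - 6*n + 9) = (n - 3)^2*(n - 1)*(n - 3)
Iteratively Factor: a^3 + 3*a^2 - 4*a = (a - 1)*(a^2 + 4*a) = (a - 1)*(a + 4)*(a)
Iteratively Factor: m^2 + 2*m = (m + 2)*(m)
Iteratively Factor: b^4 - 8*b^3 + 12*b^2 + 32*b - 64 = (b + 2)*(b^3 - 10*b^2 + 32*b - 32) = (b - 2)*(b + 2)*(b^2 - 8*b + 16) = (b - 4)*(b - 2)*(b + 2)*(b - 4)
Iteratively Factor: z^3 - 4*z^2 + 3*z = (z - 3)*(z^2 - z) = z*(z - 3)*(z - 1)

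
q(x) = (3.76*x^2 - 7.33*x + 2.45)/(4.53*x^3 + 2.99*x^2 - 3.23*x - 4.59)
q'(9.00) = -0.01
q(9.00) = 0.07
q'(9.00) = -0.01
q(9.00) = 0.07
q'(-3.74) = -0.20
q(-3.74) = -0.44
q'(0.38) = 0.86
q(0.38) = -0.04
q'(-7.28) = -0.03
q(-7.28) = -0.16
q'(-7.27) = -0.03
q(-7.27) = -0.16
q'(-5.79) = -0.06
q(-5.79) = -0.22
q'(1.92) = 0.09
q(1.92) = 0.07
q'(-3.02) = -0.38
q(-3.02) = -0.64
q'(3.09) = 0.00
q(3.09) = 0.11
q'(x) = (7.52*x - 7.33)/(4.53*x^3 + 2.99*x^2 - 3.23*x - 4.59) + (-13.59*x^2 - 5.98*x + 3.23)*(3.76*x^2 - 7.33*x + 2.45)/(4.53*x^3 + 2.99*x^2 - 3.23*x - 4.59)^2 = (-17.0328*x^4 + 66.4098*x^3 - 23.5236*x^2 - 49.1678*x + 41.5582)/(20.5209*x^6 + 27.0894*x^5 - 20.3237*x^4 - 60.9008*x^3 - 17.0153*x^2 + 29.6514*x + 21.0681)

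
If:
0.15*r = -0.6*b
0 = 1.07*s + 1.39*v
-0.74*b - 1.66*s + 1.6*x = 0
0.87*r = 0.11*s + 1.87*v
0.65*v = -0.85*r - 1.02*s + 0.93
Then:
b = -0.46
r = 1.82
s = -1.19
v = 0.92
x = -1.45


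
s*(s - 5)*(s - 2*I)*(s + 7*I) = s^4 - 5*s^3 + 5*I*s^3 + 14*s^2 - 25*I*s^2 - 70*s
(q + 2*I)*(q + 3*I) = q^2 + 5*I*q - 6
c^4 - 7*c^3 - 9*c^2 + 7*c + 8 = (c - 8)*(c - 1)*(c + 1)^2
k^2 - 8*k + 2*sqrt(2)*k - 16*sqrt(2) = (k - 8)*(k + 2*sqrt(2))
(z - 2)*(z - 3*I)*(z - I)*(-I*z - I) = -I*z^4 - 4*z^3 + I*z^3 + 4*z^2 + 5*I*z^2 + 8*z - 3*I*z - 6*I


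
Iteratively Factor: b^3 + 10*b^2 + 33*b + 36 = (b + 3)*(b^2 + 7*b + 12) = (b + 3)*(b + 4)*(b + 3)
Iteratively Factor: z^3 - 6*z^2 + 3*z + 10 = (z - 5)*(z^2 - z - 2) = (z - 5)*(z - 2)*(z + 1)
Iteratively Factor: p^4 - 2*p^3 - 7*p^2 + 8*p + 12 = (p - 3)*(p^3 + p^2 - 4*p - 4) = (p - 3)*(p + 1)*(p^2 - 4) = (p - 3)*(p + 1)*(p + 2)*(p - 2)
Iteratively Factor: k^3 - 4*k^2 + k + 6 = (k + 1)*(k^2 - 5*k + 6) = (k - 3)*(k + 1)*(k - 2)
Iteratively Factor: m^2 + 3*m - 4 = (m - 1)*(m + 4)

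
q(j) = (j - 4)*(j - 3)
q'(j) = 2*j - 7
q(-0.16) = 13.15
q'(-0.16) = -7.32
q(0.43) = 9.17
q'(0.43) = -6.14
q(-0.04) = 12.28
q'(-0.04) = -7.08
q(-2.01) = 30.11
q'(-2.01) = -11.02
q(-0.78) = 18.07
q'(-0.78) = -8.56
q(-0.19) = 13.37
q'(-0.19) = -7.38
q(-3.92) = 54.81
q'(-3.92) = -14.84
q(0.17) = 10.84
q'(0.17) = -6.66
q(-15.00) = 342.00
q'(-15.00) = -37.00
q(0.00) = 12.00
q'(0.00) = -7.00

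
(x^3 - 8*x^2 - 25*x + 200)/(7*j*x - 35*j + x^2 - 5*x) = (x^2 - 3*x - 40)/(7*j + x)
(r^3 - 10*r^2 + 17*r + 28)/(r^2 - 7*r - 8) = (r^2 - 11*r + 28)/(r - 8)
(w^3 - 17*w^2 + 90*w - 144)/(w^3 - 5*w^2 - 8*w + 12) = (w^2 - 11*w + 24)/(w^2 + w - 2)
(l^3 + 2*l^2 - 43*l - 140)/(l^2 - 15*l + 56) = (l^2 + 9*l + 20)/(l - 8)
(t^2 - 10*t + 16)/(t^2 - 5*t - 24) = (t - 2)/(t + 3)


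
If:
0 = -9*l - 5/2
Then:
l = -5/18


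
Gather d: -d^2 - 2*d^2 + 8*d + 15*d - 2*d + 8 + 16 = -3*d^2 + 21*d + 24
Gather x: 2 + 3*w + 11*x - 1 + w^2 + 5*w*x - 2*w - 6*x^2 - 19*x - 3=w^2 + w - 6*x^2 + x*(5*w - 8) - 2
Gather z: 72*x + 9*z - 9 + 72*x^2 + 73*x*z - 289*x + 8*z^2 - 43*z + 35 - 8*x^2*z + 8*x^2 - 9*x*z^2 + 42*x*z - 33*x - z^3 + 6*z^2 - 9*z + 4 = 80*x^2 - 250*x - z^3 + z^2*(14 - 9*x) + z*(-8*x^2 + 115*x - 43) + 30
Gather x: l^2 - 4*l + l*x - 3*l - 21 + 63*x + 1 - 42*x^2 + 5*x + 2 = l^2 - 7*l - 42*x^2 + x*(l + 68) - 18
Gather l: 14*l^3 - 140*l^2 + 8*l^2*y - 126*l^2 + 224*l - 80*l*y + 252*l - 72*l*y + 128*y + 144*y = 14*l^3 + l^2*(8*y - 266) + l*(476 - 152*y) + 272*y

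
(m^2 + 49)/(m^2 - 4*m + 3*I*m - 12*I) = (m^2 + 49)/(m^2 + m*(-4 + 3*I) - 12*I)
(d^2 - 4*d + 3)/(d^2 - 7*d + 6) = (d - 3)/(d - 6)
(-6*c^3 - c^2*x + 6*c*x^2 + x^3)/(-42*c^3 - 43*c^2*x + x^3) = (-c + x)/(-7*c + x)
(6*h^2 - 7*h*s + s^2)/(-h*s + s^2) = (-6*h + s)/s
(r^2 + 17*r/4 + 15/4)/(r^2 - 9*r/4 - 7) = (4*r^2 + 17*r + 15)/(4*r^2 - 9*r - 28)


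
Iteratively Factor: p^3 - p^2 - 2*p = (p + 1)*(p^2 - 2*p) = p*(p + 1)*(p - 2)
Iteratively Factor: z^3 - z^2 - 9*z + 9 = (z - 3)*(z^2 + 2*z - 3) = (z - 3)*(z + 3)*(z - 1)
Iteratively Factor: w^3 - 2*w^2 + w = (w - 1)*(w^2 - w) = w*(w - 1)*(w - 1)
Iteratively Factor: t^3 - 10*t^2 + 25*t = (t - 5)*(t^2 - 5*t) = t*(t - 5)*(t - 5)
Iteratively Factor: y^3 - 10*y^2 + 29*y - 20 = (y - 5)*(y^2 - 5*y + 4) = (y - 5)*(y - 1)*(y - 4)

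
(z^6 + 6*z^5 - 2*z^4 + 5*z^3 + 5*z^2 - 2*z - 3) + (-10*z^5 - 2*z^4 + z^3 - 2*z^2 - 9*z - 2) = z^6 - 4*z^5 - 4*z^4 + 6*z^3 + 3*z^2 - 11*z - 5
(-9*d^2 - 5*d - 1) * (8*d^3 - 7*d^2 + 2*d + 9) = -72*d^5 + 23*d^4 + 9*d^3 - 84*d^2 - 47*d - 9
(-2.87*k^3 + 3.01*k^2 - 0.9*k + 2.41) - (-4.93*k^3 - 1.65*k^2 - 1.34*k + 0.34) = 2.06*k^3 + 4.66*k^2 + 0.44*k + 2.07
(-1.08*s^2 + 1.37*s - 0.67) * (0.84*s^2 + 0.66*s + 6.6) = -0.9072*s^4 + 0.438*s^3 - 6.7866*s^2 + 8.5998*s - 4.422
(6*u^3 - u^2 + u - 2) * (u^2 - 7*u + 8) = 6*u^5 - 43*u^4 + 56*u^3 - 17*u^2 + 22*u - 16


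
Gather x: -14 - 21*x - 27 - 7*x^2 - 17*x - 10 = -7*x^2 - 38*x - 51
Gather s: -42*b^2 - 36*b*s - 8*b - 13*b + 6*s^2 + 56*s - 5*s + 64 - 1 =-42*b^2 - 21*b + 6*s^2 + s*(51 - 36*b) + 63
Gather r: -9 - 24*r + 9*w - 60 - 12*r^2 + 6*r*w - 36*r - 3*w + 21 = -12*r^2 + r*(6*w - 60) + 6*w - 48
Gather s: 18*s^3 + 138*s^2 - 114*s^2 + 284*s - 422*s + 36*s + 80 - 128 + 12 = 18*s^3 + 24*s^2 - 102*s - 36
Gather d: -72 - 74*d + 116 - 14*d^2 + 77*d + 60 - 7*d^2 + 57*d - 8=-21*d^2 + 60*d + 96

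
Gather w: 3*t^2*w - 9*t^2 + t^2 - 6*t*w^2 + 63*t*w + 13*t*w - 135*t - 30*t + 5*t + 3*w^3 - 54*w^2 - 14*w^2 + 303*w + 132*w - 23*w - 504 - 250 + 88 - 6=-8*t^2 - 160*t + 3*w^3 + w^2*(-6*t - 68) + w*(3*t^2 + 76*t + 412) - 672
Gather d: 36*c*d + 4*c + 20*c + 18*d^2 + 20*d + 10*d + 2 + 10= 24*c + 18*d^2 + d*(36*c + 30) + 12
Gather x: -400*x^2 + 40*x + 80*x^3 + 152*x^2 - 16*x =80*x^3 - 248*x^2 + 24*x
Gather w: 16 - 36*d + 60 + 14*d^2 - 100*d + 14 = 14*d^2 - 136*d + 90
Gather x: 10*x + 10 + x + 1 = 11*x + 11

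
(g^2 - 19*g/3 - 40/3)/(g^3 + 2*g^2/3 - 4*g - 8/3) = (3*g^2 - 19*g - 40)/(3*g^3 + 2*g^2 - 12*g - 8)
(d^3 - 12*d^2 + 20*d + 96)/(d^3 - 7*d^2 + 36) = (d - 8)/(d - 3)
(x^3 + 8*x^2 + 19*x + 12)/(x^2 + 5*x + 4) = x + 3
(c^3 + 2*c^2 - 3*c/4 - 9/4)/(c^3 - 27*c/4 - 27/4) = (c - 1)/(c - 3)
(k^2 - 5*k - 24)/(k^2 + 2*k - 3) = (k - 8)/(k - 1)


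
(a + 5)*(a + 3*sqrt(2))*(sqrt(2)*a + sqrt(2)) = sqrt(2)*a^3 + 6*a^2 + 6*sqrt(2)*a^2 + 5*sqrt(2)*a + 36*a + 30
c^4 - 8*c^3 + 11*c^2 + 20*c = c*(c - 5)*(c - 4)*(c + 1)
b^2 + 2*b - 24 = (b - 4)*(b + 6)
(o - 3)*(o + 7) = o^2 + 4*o - 21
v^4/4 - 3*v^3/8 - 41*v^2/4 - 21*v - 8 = (v/4 + 1)*(v - 8)*(v + 1/2)*(v + 2)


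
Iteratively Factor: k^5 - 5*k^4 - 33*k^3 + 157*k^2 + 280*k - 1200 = (k - 5)*(k^4 - 33*k^2 - 8*k + 240) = (k - 5)*(k + 4)*(k^3 - 4*k^2 - 17*k + 60) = (k - 5)^2*(k + 4)*(k^2 + k - 12) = (k - 5)^2*(k - 3)*(k + 4)*(k + 4)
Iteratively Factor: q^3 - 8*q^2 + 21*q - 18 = (q - 3)*(q^2 - 5*q + 6) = (q - 3)*(q - 2)*(q - 3)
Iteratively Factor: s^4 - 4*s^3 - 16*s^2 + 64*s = (s - 4)*(s^3 - 16*s) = s*(s - 4)*(s^2 - 16) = s*(s - 4)*(s + 4)*(s - 4)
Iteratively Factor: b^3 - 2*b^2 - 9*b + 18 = (b + 3)*(b^2 - 5*b + 6) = (b - 2)*(b + 3)*(b - 3)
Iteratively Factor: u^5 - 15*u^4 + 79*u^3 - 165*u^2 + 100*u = (u - 5)*(u^4 - 10*u^3 + 29*u^2 - 20*u) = (u - 5)^2*(u^3 - 5*u^2 + 4*u) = (u - 5)^2*(u - 1)*(u^2 - 4*u) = u*(u - 5)^2*(u - 1)*(u - 4)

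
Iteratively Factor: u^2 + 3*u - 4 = (u - 1)*(u + 4)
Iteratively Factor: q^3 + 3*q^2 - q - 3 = (q + 1)*(q^2 + 2*q - 3) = (q - 1)*(q + 1)*(q + 3)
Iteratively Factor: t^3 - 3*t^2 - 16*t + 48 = (t + 4)*(t^2 - 7*t + 12) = (t - 3)*(t + 4)*(t - 4)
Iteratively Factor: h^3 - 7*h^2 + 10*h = (h)*(h^2 - 7*h + 10) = h*(h - 2)*(h - 5)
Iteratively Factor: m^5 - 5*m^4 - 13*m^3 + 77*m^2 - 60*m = (m - 1)*(m^4 - 4*m^3 - 17*m^2 + 60*m) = m*(m - 1)*(m^3 - 4*m^2 - 17*m + 60) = m*(m - 3)*(m - 1)*(m^2 - m - 20) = m*(m - 5)*(m - 3)*(m - 1)*(m + 4)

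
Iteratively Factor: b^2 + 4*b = (b)*(b + 4)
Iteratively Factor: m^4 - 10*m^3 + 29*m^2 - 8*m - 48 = (m - 3)*(m^3 - 7*m^2 + 8*m + 16) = (m - 3)*(m + 1)*(m^2 - 8*m + 16) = (m - 4)*(m - 3)*(m + 1)*(m - 4)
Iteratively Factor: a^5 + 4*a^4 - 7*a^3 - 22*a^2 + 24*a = (a - 2)*(a^4 + 6*a^3 + 5*a^2 - 12*a) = (a - 2)*(a + 4)*(a^3 + 2*a^2 - 3*a) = (a - 2)*(a + 3)*(a + 4)*(a^2 - a) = a*(a - 2)*(a + 3)*(a + 4)*(a - 1)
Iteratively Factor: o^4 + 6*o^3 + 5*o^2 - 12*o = (o)*(o^3 + 6*o^2 + 5*o - 12) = o*(o - 1)*(o^2 + 7*o + 12) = o*(o - 1)*(o + 4)*(o + 3)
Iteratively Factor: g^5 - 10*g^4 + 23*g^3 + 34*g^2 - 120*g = (g - 4)*(g^4 - 6*g^3 - g^2 + 30*g) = g*(g - 4)*(g^3 - 6*g^2 - g + 30) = g*(g - 4)*(g - 3)*(g^2 - 3*g - 10) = g*(g - 5)*(g - 4)*(g - 3)*(g + 2)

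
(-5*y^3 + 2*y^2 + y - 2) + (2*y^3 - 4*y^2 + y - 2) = -3*y^3 - 2*y^2 + 2*y - 4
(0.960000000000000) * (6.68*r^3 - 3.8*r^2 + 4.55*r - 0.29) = 6.4128*r^3 - 3.648*r^2 + 4.368*r - 0.2784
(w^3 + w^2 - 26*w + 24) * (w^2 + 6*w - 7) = w^5 + 7*w^4 - 27*w^3 - 139*w^2 + 326*w - 168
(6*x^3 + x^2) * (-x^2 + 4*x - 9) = -6*x^5 + 23*x^4 - 50*x^3 - 9*x^2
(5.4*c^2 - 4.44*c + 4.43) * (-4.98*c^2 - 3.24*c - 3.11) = -26.892*c^4 + 4.6152*c^3 - 24.4698*c^2 - 0.544799999999999*c - 13.7773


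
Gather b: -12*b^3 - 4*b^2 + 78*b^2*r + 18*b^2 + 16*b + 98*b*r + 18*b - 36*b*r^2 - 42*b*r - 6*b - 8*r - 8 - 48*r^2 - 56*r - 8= -12*b^3 + b^2*(78*r + 14) + b*(-36*r^2 + 56*r + 28) - 48*r^2 - 64*r - 16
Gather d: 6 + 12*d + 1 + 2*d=14*d + 7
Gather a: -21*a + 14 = 14 - 21*a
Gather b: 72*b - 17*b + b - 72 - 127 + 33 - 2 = 56*b - 168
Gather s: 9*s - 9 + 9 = 9*s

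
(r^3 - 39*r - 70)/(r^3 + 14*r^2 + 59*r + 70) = (r - 7)/(r + 7)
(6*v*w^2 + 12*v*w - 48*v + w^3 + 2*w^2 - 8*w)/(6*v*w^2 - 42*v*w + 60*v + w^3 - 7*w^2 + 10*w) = (w + 4)/(w - 5)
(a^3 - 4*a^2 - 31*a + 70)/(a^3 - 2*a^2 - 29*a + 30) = (a^2 - 9*a + 14)/(a^2 - 7*a + 6)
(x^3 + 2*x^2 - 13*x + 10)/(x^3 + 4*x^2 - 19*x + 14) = (x + 5)/(x + 7)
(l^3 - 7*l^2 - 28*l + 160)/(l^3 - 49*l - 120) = (l - 4)/(l + 3)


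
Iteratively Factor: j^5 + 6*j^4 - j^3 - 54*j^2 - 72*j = (j)*(j^4 + 6*j^3 - j^2 - 54*j - 72) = j*(j - 3)*(j^3 + 9*j^2 + 26*j + 24) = j*(j - 3)*(j + 2)*(j^2 + 7*j + 12) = j*(j - 3)*(j + 2)*(j + 4)*(j + 3)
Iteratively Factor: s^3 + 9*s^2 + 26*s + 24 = (s + 4)*(s^2 + 5*s + 6) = (s + 2)*(s + 4)*(s + 3)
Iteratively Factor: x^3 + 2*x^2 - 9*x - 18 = (x + 2)*(x^2 - 9) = (x + 2)*(x + 3)*(x - 3)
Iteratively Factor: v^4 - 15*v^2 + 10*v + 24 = (v + 4)*(v^3 - 4*v^2 + v + 6) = (v + 1)*(v + 4)*(v^2 - 5*v + 6) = (v - 3)*(v + 1)*(v + 4)*(v - 2)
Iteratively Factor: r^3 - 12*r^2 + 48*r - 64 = (r - 4)*(r^2 - 8*r + 16) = (r - 4)^2*(r - 4)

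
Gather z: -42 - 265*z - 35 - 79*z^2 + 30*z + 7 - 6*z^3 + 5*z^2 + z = -6*z^3 - 74*z^2 - 234*z - 70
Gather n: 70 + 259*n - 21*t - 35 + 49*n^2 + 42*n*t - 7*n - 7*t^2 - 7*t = 49*n^2 + n*(42*t + 252) - 7*t^2 - 28*t + 35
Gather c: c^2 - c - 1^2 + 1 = c^2 - c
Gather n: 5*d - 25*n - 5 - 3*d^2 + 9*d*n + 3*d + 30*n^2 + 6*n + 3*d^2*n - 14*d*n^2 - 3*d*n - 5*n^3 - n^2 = -3*d^2 + 8*d - 5*n^3 + n^2*(29 - 14*d) + n*(3*d^2 + 6*d - 19) - 5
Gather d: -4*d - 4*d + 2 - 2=-8*d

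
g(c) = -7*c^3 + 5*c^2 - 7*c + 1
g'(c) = -21*c^2 + 10*c - 7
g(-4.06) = 580.30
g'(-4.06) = -393.76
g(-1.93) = 83.46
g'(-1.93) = -104.52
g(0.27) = -0.66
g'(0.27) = -5.83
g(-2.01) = 92.11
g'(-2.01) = -111.94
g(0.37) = -1.26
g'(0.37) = -6.17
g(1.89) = -41.63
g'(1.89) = -63.11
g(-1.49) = 45.69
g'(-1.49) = -68.52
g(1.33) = -15.93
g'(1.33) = -30.85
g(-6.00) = 1735.00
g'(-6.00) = -823.00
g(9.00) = -4760.00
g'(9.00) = -1618.00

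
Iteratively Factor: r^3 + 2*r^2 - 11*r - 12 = (r + 4)*(r^2 - 2*r - 3) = (r - 3)*(r + 4)*(r + 1)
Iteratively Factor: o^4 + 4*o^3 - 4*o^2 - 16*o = (o)*(o^3 + 4*o^2 - 4*o - 16) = o*(o - 2)*(o^2 + 6*o + 8) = o*(o - 2)*(o + 4)*(o + 2)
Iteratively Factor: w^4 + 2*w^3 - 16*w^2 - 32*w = (w)*(w^3 + 2*w^2 - 16*w - 32) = w*(w + 2)*(w^2 - 16) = w*(w - 4)*(w + 2)*(w + 4)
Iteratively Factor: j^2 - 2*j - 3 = (j + 1)*(j - 3)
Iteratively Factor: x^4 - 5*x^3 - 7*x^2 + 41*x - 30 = (x - 5)*(x^3 - 7*x + 6) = (x - 5)*(x + 3)*(x^2 - 3*x + 2) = (x - 5)*(x - 1)*(x + 3)*(x - 2)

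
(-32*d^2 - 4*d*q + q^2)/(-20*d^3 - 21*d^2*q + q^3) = (-8*d + q)/(-5*d^2 - 4*d*q + q^2)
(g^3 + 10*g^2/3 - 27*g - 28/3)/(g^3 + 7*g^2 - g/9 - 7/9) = 3*(g - 4)/(3*g - 1)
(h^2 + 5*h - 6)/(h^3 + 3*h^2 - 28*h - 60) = (h - 1)/(h^2 - 3*h - 10)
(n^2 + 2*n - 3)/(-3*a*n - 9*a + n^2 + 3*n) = (1 - n)/(3*a - n)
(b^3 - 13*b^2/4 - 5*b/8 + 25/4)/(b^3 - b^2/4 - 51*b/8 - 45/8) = (2*b^2 - 9*b + 10)/(2*b^2 - 3*b - 9)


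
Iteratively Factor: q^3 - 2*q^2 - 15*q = (q + 3)*(q^2 - 5*q) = (q - 5)*(q + 3)*(q)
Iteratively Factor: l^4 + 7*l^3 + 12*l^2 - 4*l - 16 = (l + 2)*(l^3 + 5*l^2 + 2*l - 8) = (l - 1)*(l + 2)*(l^2 + 6*l + 8) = (l - 1)*(l + 2)*(l + 4)*(l + 2)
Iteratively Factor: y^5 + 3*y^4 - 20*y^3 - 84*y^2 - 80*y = (y + 2)*(y^4 + y^3 - 22*y^2 - 40*y) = y*(y + 2)*(y^3 + y^2 - 22*y - 40) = y*(y + 2)*(y + 4)*(y^2 - 3*y - 10) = y*(y - 5)*(y + 2)*(y + 4)*(y + 2)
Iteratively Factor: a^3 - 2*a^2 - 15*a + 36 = (a - 3)*(a^2 + a - 12) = (a - 3)^2*(a + 4)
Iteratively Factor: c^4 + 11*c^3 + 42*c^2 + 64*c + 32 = (c + 2)*(c^3 + 9*c^2 + 24*c + 16) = (c + 2)*(c + 4)*(c^2 + 5*c + 4) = (c + 2)*(c + 4)^2*(c + 1)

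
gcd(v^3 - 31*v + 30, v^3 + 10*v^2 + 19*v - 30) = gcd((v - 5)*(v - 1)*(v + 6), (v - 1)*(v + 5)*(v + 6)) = v^2 + 5*v - 6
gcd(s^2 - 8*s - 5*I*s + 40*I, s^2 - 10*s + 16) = s - 8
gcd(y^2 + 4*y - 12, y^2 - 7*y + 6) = 1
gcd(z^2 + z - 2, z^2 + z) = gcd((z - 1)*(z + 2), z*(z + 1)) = 1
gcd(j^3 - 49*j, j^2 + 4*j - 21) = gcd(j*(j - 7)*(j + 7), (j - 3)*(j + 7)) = j + 7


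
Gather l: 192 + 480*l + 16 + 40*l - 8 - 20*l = 500*l + 200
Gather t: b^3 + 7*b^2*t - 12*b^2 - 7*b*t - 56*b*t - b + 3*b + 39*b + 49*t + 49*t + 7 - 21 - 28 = b^3 - 12*b^2 + 41*b + t*(7*b^2 - 63*b + 98) - 42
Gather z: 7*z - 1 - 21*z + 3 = 2 - 14*z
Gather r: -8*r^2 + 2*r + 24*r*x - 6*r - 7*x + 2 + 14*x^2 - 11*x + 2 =-8*r^2 + r*(24*x - 4) + 14*x^2 - 18*x + 4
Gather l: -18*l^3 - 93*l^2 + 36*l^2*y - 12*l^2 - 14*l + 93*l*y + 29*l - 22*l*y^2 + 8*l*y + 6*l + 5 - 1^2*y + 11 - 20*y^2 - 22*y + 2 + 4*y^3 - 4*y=-18*l^3 + l^2*(36*y - 105) + l*(-22*y^2 + 101*y + 21) + 4*y^3 - 20*y^2 - 27*y + 18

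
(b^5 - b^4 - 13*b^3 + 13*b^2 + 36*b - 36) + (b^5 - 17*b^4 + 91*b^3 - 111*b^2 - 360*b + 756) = 2*b^5 - 18*b^4 + 78*b^3 - 98*b^2 - 324*b + 720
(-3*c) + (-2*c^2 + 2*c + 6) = -2*c^2 - c + 6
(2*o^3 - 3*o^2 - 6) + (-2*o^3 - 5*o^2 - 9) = -8*o^2 - 15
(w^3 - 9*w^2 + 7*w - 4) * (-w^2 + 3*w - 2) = -w^5 + 12*w^4 - 36*w^3 + 43*w^2 - 26*w + 8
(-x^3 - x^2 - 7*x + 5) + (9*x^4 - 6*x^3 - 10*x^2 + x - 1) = 9*x^4 - 7*x^3 - 11*x^2 - 6*x + 4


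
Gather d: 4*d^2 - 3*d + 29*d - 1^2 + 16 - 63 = 4*d^2 + 26*d - 48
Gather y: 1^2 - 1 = 0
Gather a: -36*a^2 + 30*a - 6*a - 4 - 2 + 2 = -36*a^2 + 24*a - 4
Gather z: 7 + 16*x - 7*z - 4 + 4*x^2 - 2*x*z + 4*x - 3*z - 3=4*x^2 + 20*x + z*(-2*x - 10)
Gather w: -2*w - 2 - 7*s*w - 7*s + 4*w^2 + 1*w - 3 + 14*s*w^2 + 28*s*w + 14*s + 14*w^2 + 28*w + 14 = 7*s + w^2*(14*s + 18) + w*(21*s + 27) + 9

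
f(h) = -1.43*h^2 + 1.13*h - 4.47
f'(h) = 1.13 - 2.86*h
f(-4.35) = -36.44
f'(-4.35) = 13.57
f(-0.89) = -6.61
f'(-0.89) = 3.68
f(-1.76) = -10.89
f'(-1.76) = 6.16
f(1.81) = -7.11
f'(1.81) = -4.05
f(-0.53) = -5.47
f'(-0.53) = 2.65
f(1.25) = -5.29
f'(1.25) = -2.44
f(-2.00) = -12.45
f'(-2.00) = 6.85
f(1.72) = -6.76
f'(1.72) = -3.79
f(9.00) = -110.13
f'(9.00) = -24.61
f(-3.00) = -20.73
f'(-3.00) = 9.71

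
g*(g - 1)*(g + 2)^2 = g^4 + 3*g^3 - 4*g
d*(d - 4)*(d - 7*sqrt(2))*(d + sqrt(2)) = d^4 - 6*sqrt(2)*d^3 - 4*d^3 - 14*d^2 + 24*sqrt(2)*d^2 + 56*d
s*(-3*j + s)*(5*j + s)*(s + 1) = -15*j^2*s^2 - 15*j^2*s + 2*j*s^3 + 2*j*s^2 + s^4 + s^3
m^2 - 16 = (m - 4)*(m + 4)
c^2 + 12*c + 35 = (c + 5)*(c + 7)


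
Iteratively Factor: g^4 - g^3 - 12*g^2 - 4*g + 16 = (g - 1)*(g^3 - 12*g - 16) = (g - 1)*(g + 2)*(g^2 - 2*g - 8) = (g - 4)*(g - 1)*(g + 2)*(g + 2)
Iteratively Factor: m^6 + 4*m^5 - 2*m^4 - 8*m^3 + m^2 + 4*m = (m - 1)*(m^5 + 5*m^4 + 3*m^3 - 5*m^2 - 4*m) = m*(m - 1)*(m^4 + 5*m^3 + 3*m^2 - 5*m - 4) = m*(m - 1)*(m + 1)*(m^3 + 4*m^2 - m - 4) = m*(m - 1)*(m + 1)*(m + 4)*(m^2 - 1) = m*(m - 1)*(m + 1)^2*(m + 4)*(m - 1)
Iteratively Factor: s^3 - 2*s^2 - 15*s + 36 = (s - 3)*(s^2 + s - 12) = (s - 3)*(s + 4)*(s - 3)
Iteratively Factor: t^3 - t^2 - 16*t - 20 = (t - 5)*(t^2 + 4*t + 4) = (t - 5)*(t + 2)*(t + 2)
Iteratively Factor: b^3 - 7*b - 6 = (b + 2)*(b^2 - 2*b - 3) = (b - 3)*(b + 2)*(b + 1)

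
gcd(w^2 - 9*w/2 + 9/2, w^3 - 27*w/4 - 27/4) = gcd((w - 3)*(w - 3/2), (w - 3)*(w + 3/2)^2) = w - 3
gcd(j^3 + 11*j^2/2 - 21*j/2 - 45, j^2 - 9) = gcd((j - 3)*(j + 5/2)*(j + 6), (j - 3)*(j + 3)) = j - 3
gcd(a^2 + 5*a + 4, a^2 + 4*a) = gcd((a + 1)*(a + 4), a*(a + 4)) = a + 4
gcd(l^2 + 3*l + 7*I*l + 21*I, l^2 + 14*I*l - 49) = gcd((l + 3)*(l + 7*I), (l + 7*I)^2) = l + 7*I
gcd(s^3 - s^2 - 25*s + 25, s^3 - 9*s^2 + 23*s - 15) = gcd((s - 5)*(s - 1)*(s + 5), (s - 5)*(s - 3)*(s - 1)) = s^2 - 6*s + 5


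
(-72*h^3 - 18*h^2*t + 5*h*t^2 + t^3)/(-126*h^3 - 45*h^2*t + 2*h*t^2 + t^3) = (-4*h + t)/(-7*h + t)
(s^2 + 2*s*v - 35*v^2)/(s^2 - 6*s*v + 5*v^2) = (s + 7*v)/(s - v)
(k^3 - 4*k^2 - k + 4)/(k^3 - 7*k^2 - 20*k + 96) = (k^3 - 4*k^2 - k + 4)/(k^3 - 7*k^2 - 20*k + 96)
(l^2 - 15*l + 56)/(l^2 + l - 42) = (l^2 - 15*l + 56)/(l^2 + l - 42)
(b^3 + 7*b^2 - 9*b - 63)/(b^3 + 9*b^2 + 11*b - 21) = (b - 3)/(b - 1)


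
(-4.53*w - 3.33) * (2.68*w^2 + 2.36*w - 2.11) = -12.1404*w^3 - 19.6152*w^2 + 1.6995*w + 7.0263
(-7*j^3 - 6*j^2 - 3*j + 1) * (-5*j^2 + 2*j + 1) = 35*j^5 + 16*j^4 - 4*j^3 - 17*j^2 - j + 1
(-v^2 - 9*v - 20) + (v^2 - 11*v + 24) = 4 - 20*v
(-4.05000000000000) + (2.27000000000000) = -1.78000000000000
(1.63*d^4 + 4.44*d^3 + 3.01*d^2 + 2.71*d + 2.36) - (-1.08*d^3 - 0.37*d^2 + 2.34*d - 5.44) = 1.63*d^4 + 5.52*d^3 + 3.38*d^2 + 0.37*d + 7.8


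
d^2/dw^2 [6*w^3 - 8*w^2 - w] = 36*w - 16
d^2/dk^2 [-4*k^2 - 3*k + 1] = -8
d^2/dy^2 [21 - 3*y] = 0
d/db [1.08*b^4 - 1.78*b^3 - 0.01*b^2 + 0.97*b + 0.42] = 4.32*b^3 - 5.34*b^2 - 0.02*b + 0.97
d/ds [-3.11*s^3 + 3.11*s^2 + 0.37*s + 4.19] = -9.33*s^2 + 6.22*s + 0.37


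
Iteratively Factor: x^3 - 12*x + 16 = (x - 2)*(x^2 + 2*x - 8) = (x - 2)*(x + 4)*(x - 2)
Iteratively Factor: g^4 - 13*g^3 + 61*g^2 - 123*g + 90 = (g - 3)*(g^3 - 10*g^2 + 31*g - 30) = (g - 5)*(g - 3)*(g^2 - 5*g + 6) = (g - 5)*(g - 3)*(g - 2)*(g - 3)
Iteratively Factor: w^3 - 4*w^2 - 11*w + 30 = (w + 3)*(w^2 - 7*w + 10) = (w - 2)*(w + 3)*(w - 5)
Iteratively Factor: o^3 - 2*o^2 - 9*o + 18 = (o + 3)*(o^2 - 5*o + 6) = (o - 2)*(o + 3)*(o - 3)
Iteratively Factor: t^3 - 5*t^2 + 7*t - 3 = (t - 1)*(t^2 - 4*t + 3) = (t - 3)*(t - 1)*(t - 1)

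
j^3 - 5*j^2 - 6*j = j*(j - 6)*(j + 1)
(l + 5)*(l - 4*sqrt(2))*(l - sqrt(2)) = l^3 - 5*sqrt(2)*l^2 + 5*l^2 - 25*sqrt(2)*l + 8*l + 40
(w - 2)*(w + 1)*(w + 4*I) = w^3 - w^2 + 4*I*w^2 - 2*w - 4*I*w - 8*I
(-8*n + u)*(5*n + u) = -40*n^2 - 3*n*u + u^2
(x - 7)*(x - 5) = x^2 - 12*x + 35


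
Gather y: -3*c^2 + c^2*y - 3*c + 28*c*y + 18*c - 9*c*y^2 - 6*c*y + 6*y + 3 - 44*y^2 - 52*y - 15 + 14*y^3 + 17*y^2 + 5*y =-3*c^2 + 15*c + 14*y^3 + y^2*(-9*c - 27) + y*(c^2 + 22*c - 41) - 12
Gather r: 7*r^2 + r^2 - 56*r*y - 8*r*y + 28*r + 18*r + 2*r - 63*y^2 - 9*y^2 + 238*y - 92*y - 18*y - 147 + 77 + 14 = 8*r^2 + r*(48 - 64*y) - 72*y^2 + 128*y - 56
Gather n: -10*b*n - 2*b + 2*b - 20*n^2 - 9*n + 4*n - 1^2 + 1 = -20*n^2 + n*(-10*b - 5)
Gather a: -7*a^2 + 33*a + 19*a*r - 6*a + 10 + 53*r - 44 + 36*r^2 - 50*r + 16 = -7*a^2 + a*(19*r + 27) + 36*r^2 + 3*r - 18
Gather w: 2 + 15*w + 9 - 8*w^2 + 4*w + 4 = -8*w^2 + 19*w + 15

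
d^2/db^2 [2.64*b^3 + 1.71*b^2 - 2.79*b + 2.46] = 15.84*b + 3.42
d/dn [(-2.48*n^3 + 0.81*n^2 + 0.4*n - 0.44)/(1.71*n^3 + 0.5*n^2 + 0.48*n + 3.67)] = (1.77635683940025e-15*n^5 - 2.6251*n^4 - 3.7488*n^3 - 24.8588*n^2 + 6.3854*n + 1.6792)/(2.9241*n^6 + 1.71*n^5 + 1.8916*n^4 + 13.0314*n^3 + 3.9004*n^2 + 3.5232*n + 13.4689)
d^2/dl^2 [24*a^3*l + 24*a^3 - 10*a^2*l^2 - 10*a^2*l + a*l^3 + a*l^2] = 2*a*(-10*a + 3*l + 1)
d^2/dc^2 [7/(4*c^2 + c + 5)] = 14*(-16*c^2 - 4*c + (8*c + 1)^2 - 20)/(4*c^2 + c + 5)^3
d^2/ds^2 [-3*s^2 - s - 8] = -6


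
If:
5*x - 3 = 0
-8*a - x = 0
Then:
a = -3/40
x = 3/5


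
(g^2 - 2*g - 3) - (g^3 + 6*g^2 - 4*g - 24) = -g^3 - 5*g^2 + 2*g + 21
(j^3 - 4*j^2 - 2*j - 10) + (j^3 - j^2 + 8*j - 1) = 2*j^3 - 5*j^2 + 6*j - 11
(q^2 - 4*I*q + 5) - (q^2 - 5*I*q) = I*q + 5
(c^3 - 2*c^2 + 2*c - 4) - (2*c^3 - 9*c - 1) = -c^3 - 2*c^2 + 11*c - 3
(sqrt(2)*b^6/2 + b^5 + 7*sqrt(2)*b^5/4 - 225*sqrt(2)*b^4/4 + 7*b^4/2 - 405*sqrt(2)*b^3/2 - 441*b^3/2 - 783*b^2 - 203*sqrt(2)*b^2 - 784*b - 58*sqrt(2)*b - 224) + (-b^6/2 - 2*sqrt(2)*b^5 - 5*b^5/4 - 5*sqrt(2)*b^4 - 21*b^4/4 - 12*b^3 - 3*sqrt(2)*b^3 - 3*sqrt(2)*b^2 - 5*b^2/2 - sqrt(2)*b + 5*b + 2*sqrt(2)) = -b^6/2 + sqrt(2)*b^6/2 - sqrt(2)*b^5/4 - b^5/4 - 245*sqrt(2)*b^4/4 - 7*b^4/4 - 411*sqrt(2)*b^3/2 - 465*b^3/2 - 1571*b^2/2 - 206*sqrt(2)*b^2 - 779*b - 59*sqrt(2)*b - 224 + 2*sqrt(2)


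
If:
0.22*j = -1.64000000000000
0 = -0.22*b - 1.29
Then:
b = -5.86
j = -7.45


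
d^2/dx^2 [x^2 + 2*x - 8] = 2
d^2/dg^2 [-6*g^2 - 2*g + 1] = -12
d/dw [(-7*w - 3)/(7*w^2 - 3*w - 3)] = (49*w^2 + 42*w + 12)/(49*w^4 - 42*w^3 - 33*w^2 + 18*w + 9)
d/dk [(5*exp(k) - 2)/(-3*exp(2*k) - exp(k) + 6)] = ((5*exp(k) - 2)*(6*exp(k) + 1) - 15*exp(2*k) - 5*exp(k) + 30)*exp(k)/(3*exp(2*k) + exp(k) - 6)^2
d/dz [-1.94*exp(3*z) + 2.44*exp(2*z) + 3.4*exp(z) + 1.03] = (-5.82*exp(2*z) + 4.88*exp(z) + 3.4)*exp(z)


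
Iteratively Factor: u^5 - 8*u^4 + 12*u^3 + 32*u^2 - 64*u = (u)*(u^4 - 8*u^3 + 12*u^2 + 32*u - 64) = u*(u - 4)*(u^3 - 4*u^2 - 4*u + 16) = u*(u - 4)*(u - 2)*(u^2 - 2*u - 8) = u*(u - 4)*(u - 2)*(u + 2)*(u - 4)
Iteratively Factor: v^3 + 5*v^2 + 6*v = (v + 2)*(v^2 + 3*v) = (v + 2)*(v + 3)*(v)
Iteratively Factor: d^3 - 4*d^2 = (d - 4)*(d^2) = d*(d - 4)*(d)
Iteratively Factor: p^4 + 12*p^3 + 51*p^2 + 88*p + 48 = (p + 1)*(p^3 + 11*p^2 + 40*p + 48) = (p + 1)*(p + 4)*(p^2 + 7*p + 12) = (p + 1)*(p + 3)*(p + 4)*(p + 4)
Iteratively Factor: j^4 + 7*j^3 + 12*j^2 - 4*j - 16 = (j - 1)*(j^3 + 8*j^2 + 20*j + 16) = (j - 1)*(j + 2)*(j^2 + 6*j + 8) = (j - 1)*(j + 2)^2*(j + 4)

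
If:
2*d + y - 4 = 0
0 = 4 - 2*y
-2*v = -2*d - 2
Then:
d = 1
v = 2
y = 2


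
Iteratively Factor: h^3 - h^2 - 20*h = (h - 5)*(h^2 + 4*h) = h*(h - 5)*(h + 4)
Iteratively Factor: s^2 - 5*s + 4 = (s - 4)*(s - 1)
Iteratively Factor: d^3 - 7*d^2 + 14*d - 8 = (d - 2)*(d^2 - 5*d + 4) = (d - 4)*(d - 2)*(d - 1)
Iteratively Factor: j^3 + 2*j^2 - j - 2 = (j + 1)*(j^2 + j - 2) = (j - 1)*(j + 1)*(j + 2)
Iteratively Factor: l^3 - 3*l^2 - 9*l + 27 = (l + 3)*(l^2 - 6*l + 9) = (l - 3)*(l + 3)*(l - 3)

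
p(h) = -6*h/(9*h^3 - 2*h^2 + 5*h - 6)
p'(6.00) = 0.01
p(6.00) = -0.02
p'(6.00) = 0.01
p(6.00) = -0.02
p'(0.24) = 1.60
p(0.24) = 0.30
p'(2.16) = 0.14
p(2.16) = -0.15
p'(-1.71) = -0.13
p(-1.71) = -0.16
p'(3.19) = 0.04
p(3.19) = -0.07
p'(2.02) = 0.18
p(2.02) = -0.17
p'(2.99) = 0.05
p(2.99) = -0.08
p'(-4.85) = -0.01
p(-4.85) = -0.03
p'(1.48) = 0.52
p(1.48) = -0.34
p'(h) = -6*h*(-27*h^2 + 4*h - 5)/(9*h^3 - 2*h^2 + 5*h - 6)^2 - 6/(9*h^3 - 2*h^2 + 5*h - 6)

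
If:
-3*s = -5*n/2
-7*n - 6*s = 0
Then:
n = 0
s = 0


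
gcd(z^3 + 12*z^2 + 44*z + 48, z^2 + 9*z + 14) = z + 2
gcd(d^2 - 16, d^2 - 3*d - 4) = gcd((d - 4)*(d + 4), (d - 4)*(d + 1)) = d - 4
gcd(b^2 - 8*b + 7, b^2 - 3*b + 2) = b - 1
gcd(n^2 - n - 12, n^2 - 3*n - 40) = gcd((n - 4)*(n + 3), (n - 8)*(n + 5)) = 1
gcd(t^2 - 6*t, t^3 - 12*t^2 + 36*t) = t^2 - 6*t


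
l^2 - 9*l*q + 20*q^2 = (l - 5*q)*(l - 4*q)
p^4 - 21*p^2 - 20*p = p*(p - 5)*(p + 1)*(p + 4)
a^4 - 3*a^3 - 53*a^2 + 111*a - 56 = (a - 8)*(a - 1)^2*(a + 7)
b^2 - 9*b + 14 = (b - 7)*(b - 2)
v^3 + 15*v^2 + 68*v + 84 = (v + 2)*(v + 6)*(v + 7)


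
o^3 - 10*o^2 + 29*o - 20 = (o - 5)*(o - 4)*(o - 1)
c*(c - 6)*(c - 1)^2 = c^4 - 8*c^3 + 13*c^2 - 6*c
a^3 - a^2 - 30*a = a*(a - 6)*(a + 5)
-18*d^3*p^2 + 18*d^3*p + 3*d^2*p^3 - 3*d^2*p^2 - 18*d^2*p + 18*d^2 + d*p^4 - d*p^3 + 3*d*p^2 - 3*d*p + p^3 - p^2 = (-3*d + p)*(6*d + p)*(p - 1)*(d*p + 1)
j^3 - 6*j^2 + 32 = (j - 4)^2*(j + 2)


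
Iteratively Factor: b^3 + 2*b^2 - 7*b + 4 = (b + 4)*(b^2 - 2*b + 1) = (b - 1)*(b + 4)*(b - 1)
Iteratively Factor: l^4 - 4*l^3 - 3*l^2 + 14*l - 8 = (l - 1)*(l^3 - 3*l^2 - 6*l + 8) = (l - 1)*(l + 2)*(l^2 - 5*l + 4) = (l - 1)^2*(l + 2)*(l - 4)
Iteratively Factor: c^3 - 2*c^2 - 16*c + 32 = (c - 4)*(c^2 + 2*c - 8) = (c - 4)*(c - 2)*(c + 4)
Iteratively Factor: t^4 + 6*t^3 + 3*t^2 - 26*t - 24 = (t + 4)*(t^3 + 2*t^2 - 5*t - 6) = (t - 2)*(t + 4)*(t^2 + 4*t + 3) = (t - 2)*(t + 1)*(t + 4)*(t + 3)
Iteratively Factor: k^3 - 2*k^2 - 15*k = (k + 3)*(k^2 - 5*k) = (k - 5)*(k + 3)*(k)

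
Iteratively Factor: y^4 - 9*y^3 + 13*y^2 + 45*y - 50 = (y - 5)*(y^3 - 4*y^2 - 7*y + 10) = (y - 5)*(y + 2)*(y^2 - 6*y + 5) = (y - 5)*(y - 1)*(y + 2)*(y - 5)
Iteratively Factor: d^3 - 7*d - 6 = (d - 3)*(d^2 + 3*d + 2) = (d - 3)*(d + 2)*(d + 1)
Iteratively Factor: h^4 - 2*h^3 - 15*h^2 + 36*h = (h - 3)*(h^3 + h^2 - 12*h) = (h - 3)^2*(h^2 + 4*h) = h*(h - 3)^2*(h + 4)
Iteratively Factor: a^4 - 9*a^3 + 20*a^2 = (a - 5)*(a^3 - 4*a^2) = a*(a - 5)*(a^2 - 4*a) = a^2*(a - 5)*(a - 4)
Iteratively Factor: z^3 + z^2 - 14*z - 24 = (z + 3)*(z^2 - 2*z - 8) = (z + 2)*(z + 3)*(z - 4)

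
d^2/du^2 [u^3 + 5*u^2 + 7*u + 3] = 6*u + 10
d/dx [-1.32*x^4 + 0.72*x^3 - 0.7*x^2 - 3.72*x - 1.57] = -5.28*x^3 + 2.16*x^2 - 1.4*x - 3.72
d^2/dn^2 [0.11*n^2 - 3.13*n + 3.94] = 0.220000000000000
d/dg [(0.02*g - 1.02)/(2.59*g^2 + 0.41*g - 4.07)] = (-0.0518*g^2 + 5.2836*g + 0.3368)/(6.7081*g^4 + 2.1238*g^3 - 20.9145*g^2 - 3.3374*g + 16.5649)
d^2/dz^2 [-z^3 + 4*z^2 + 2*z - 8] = 8 - 6*z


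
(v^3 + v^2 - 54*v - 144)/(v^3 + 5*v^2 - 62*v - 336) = (v + 3)/(v + 7)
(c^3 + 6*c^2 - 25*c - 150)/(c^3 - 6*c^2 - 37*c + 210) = (c + 5)/(c - 7)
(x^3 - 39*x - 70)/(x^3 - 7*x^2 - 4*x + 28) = (x + 5)/(x - 2)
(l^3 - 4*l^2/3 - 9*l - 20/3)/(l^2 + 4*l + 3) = (3*l^2 - 7*l - 20)/(3*(l + 3))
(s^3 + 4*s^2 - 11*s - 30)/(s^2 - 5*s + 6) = (s^2 + 7*s + 10)/(s - 2)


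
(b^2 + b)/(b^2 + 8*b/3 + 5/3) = 3*b/(3*b + 5)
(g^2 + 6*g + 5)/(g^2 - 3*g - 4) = (g + 5)/(g - 4)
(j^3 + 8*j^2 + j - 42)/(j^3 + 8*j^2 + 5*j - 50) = (j^2 + 10*j + 21)/(j^2 + 10*j + 25)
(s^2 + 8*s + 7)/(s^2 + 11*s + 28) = (s + 1)/(s + 4)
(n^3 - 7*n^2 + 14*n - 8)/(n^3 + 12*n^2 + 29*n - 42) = (n^2 - 6*n + 8)/(n^2 + 13*n + 42)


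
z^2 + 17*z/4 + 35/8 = (z + 7/4)*(z + 5/2)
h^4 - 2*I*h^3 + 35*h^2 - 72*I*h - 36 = (h - 6*I)*(h - I)^2*(h + 6*I)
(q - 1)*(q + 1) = q^2 - 1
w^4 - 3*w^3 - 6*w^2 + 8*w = w*(w - 4)*(w - 1)*(w + 2)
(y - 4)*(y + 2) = y^2 - 2*y - 8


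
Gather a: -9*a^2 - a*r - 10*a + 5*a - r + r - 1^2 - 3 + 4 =-9*a^2 + a*(-r - 5)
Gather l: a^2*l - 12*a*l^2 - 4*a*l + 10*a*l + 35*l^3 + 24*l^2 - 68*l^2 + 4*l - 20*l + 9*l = 35*l^3 + l^2*(-12*a - 44) + l*(a^2 + 6*a - 7)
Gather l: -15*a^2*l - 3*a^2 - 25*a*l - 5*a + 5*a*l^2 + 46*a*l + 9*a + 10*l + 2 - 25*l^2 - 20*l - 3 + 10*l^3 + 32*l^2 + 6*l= -3*a^2 + 4*a + 10*l^3 + l^2*(5*a + 7) + l*(-15*a^2 + 21*a - 4) - 1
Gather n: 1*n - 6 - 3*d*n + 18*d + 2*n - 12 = 18*d + n*(3 - 3*d) - 18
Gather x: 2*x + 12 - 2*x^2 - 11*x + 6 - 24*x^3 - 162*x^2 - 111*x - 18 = -24*x^3 - 164*x^2 - 120*x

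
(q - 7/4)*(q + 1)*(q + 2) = q^3 + 5*q^2/4 - 13*q/4 - 7/2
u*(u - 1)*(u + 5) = u^3 + 4*u^2 - 5*u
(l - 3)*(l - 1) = l^2 - 4*l + 3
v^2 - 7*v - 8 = (v - 8)*(v + 1)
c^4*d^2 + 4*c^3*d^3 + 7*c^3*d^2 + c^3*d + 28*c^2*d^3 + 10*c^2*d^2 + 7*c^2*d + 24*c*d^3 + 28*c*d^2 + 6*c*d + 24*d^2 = (c + 6)*(c + 4*d)*(c*d + 1)*(c*d + d)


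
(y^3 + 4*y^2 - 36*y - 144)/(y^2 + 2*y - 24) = (y^2 - 2*y - 24)/(y - 4)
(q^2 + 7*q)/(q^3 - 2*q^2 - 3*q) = (q + 7)/(q^2 - 2*q - 3)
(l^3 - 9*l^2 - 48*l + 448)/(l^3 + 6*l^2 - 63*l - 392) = (l - 8)/(l + 7)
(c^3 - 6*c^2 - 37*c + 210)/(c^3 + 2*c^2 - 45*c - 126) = (c - 5)/(c + 3)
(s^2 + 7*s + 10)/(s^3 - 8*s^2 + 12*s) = (s^2 + 7*s + 10)/(s*(s^2 - 8*s + 12))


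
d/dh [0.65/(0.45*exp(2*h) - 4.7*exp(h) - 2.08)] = (3.055 - 0.585*exp(h))*exp(h)/(-0.45*exp(2*h) + 4.7*exp(h) + 2.08)^2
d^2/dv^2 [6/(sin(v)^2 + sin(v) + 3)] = 6*(-4*sin(v)^4 - 3*sin(v)^3 + 17*sin(v)^2 + 9*sin(v) - 4)/(sin(v)^2 + sin(v) + 3)^3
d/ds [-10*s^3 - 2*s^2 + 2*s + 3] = -30*s^2 - 4*s + 2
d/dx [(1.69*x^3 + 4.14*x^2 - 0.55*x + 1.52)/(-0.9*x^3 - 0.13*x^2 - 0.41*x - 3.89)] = (-8.88178419700125e-16*x^5 + 3.5063*x^4 - 2.3758*x^3 - 17.3872*x^2 - 31.814*x + 2.7627)/(0.81*x^6 + 0.234*x^5 + 0.7549*x^4 + 7.1086*x^3 + 1.1795*x^2 + 3.1898*x + 15.1321)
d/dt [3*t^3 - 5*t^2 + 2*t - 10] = 9*t^2 - 10*t + 2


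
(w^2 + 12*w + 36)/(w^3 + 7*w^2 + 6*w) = (w + 6)/(w*(w + 1))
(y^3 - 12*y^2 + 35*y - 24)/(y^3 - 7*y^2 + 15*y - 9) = (y - 8)/(y - 3)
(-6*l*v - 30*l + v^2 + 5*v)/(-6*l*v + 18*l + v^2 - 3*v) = (v + 5)/(v - 3)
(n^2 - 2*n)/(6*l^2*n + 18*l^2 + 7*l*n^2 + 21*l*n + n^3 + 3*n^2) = n*(n - 2)/(6*l^2*n + 18*l^2 + 7*l*n^2 + 21*l*n + n^3 + 3*n^2)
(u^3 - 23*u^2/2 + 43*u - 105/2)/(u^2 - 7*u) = (2*u^3 - 23*u^2 + 86*u - 105)/(2*u*(u - 7))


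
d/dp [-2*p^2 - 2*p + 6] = -4*p - 2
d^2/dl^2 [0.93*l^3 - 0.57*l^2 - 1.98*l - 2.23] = 5.58*l - 1.14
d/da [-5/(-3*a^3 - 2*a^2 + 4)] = 5*a*(-9*a - 4)/(3*a^3 + 2*a^2 - 4)^2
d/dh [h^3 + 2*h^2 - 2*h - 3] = 3*h^2 + 4*h - 2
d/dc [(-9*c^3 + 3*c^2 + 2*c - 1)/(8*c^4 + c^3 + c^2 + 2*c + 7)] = 2*(36*c^6 - 24*c^5 - 30*c^4 - 4*c^3 - 91*c^2 + 22*c + 8)/(64*c^8 + 16*c^7 + 17*c^6 + 34*c^5 + 117*c^4 + 18*c^3 + 18*c^2 + 28*c + 49)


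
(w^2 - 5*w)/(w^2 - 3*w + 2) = w*(w - 5)/(w^2 - 3*w + 2)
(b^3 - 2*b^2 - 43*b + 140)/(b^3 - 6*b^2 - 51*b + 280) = (b - 4)/(b - 8)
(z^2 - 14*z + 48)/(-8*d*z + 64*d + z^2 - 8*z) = (z - 6)/(-8*d + z)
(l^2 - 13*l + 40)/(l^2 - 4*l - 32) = (l - 5)/(l + 4)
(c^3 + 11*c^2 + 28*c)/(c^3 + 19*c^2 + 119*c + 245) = c*(c + 4)/(c^2 + 12*c + 35)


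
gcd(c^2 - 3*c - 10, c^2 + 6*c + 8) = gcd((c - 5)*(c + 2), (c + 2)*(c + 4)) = c + 2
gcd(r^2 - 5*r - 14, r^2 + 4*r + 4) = r + 2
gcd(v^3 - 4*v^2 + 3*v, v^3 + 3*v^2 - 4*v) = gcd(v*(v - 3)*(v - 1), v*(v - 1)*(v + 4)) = v^2 - v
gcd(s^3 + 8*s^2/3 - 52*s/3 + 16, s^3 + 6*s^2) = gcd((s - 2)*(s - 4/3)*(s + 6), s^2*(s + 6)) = s + 6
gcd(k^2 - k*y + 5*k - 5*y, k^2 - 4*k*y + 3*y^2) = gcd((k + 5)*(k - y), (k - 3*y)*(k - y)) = -k + y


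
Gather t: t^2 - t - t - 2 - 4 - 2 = t^2 - 2*t - 8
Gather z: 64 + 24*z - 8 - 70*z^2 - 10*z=-70*z^2 + 14*z + 56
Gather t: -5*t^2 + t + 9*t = -5*t^2 + 10*t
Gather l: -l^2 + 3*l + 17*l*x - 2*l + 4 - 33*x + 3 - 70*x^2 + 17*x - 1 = -l^2 + l*(17*x + 1) - 70*x^2 - 16*x + 6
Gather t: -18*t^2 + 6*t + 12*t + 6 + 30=-18*t^2 + 18*t + 36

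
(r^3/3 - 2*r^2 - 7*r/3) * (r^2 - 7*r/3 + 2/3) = r^5/3 - 25*r^4/9 + 23*r^3/9 + 37*r^2/9 - 14*r/9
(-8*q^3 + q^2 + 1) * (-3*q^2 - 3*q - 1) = 24*q^5 + 21*q^4 + 5*q^3 - 4*q^2 - 3*q - 1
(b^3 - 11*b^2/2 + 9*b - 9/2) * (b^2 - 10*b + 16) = b^5 - 31*b^4/2 + 80*b^3 - 365*b^2/2 + 189*b - 72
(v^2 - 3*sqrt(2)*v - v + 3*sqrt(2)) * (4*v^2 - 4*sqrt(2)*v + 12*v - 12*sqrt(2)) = 4*v^4 - 16*sqrt(2)*v^3 + 8*v^3 - 32*sqrt(2)*v^2 + 12*v^2 + 48*v + 48*sqrt(2)*v - 72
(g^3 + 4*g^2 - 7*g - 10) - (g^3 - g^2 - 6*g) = 5*g^2 - g - 10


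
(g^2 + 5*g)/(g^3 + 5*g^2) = 1/g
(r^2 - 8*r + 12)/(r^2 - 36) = (r - 2)/(r + 6)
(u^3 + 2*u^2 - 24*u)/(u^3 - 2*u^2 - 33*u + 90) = u*(u - 4)/(u^2 - 8*u + 15)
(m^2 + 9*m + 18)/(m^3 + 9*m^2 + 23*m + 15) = (m + 6)/(m^2 + 6*m + 5)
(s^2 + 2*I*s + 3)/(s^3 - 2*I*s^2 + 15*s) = (s - I)/(s*(s - 5*I))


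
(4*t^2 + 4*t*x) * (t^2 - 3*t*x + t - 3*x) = 4*t^4 - 8*t^3*x + 4*t^3 - 12*t^2*x^2 - 8*t^2*x - 12*t*x^2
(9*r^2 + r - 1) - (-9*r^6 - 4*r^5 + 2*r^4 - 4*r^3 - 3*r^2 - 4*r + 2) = 9*r^6 + 4*r^5 - 2*r^4 + 4*r^3 + 12*r^2 + 5*r - 3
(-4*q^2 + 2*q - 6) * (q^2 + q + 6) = -4*q^4 - 2*q^3 - 28*q^2 + 6*q - 36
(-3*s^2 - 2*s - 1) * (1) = -3*s^2 - 2*s - 1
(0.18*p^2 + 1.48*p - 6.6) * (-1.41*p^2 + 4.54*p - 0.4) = -0.2538*p^4 - 1.2696*p^3 + 15.9532*p^2 - 30.556*p + 2.64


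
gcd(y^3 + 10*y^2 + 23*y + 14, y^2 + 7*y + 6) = y + 1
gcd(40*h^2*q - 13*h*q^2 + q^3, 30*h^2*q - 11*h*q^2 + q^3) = -5*h*q + q^2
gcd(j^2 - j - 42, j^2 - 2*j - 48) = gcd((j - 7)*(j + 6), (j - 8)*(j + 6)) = j + 6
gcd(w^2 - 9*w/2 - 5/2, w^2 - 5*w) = w - 5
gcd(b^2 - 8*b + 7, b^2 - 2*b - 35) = b - 7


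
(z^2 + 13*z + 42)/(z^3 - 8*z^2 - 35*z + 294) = (z + 7)/(z^2 - 14*z + 49)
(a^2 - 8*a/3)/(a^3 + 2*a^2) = (a - 8/3)/(a*(a + 2))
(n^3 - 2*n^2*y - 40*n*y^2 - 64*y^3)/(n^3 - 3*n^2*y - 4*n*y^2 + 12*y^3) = (n^2 - 4*n*y - 32*y^2)/(n^2 - 5*n*y + 6*y^2)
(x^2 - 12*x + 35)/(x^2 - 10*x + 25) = (x - 7)/(x - 5)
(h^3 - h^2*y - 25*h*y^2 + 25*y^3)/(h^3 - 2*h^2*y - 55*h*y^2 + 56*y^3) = (-h^2 + 25*y^2)/(-h^2 + h*y + 56*y^2)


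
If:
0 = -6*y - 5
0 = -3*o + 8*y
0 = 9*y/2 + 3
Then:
No Solution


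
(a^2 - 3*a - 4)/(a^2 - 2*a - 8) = (a + 1)/(a + 2)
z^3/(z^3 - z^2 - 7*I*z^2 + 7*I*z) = z^2/(z^2 - z - 7*I*z + 7*I)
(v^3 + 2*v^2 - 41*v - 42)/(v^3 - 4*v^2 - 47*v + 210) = (v + 1)/(v - 5)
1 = 1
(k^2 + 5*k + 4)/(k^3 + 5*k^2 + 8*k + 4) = (k + 4)/(k^2 + 4*k + 4)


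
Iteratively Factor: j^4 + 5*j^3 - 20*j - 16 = (j + 4)*(j^3 + j^2 - 4*j - 4) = (j + 2)*(j + 4)*(j^2 - j - 2) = (j + 1)*(j + 2)*(j + 4)*(j - 2)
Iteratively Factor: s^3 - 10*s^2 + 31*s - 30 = (s - 5)*(s^2 - 5*s + 6) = (s - 5)*(s - 2)*(s - 3)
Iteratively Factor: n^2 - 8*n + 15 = (n - 5)*(n - 3)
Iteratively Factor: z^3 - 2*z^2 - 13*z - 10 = (z + 2)*(z^2 - 4*z - 5) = (z + 1)*(z + 2)*(z - 5)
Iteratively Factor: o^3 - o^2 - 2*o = (o - 2)*(o^2 + o) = o*(o - 2)*(o + 1)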